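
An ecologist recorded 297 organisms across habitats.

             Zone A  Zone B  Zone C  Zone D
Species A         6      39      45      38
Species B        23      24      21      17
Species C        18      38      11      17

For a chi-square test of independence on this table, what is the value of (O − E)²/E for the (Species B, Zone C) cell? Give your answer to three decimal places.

0.049

Row total (Species B) = 85; column total (Zone C) = 77; N = 297.
Expected count E = 85 × 77 / 297 = 22.0370.
Contribution = (O − E)²/E = (21 − 22.0370)² / 22.0370 = 0.049.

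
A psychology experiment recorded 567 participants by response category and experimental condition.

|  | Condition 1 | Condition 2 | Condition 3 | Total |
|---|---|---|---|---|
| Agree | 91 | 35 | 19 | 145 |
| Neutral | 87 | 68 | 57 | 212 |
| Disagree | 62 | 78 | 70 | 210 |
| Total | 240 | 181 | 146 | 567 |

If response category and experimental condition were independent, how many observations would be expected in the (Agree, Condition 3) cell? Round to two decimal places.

37.34

Row total (Agree) = 145; column total (Condition 3) = 146; grand total N = 567.
Expected count = (row total × column total) / N = 145 × 146 / 567 = 37.34.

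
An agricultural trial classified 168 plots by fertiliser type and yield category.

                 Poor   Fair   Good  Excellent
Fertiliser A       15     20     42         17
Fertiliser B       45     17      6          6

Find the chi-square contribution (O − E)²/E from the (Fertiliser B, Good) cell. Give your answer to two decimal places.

10.85

Row total (Fertiliser B) = 74; column total (Good) = 48; N = 168.
Expected count E = 74 × 48 / 168 = 21.143.
Contribution = (O − E)²/E = (6 − 21.143)² / 21.143 = 10.85.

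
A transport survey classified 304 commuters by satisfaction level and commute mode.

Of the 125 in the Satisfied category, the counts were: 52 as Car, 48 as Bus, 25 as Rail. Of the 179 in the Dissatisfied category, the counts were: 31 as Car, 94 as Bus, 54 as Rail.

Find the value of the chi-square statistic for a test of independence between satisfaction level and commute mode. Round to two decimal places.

Row totals: 125, 179. Column totals: 83, 142, 79. Grand total N = 304.
Expected counts (row total × column total / N):
  Satisfied, Car: 125×83/304 = 34.128
  Satisfied, Bus: 125×142/304 = 58.388
  Satisfied, Rail: 125×79/304 = 32.484
  Dissatisfied, Car: 179×83/304 = 48.872
  Dissatisfied, Bus: 179×142/304 = 83.612
  Dissatisfied, Rail: 179×79/304 = 46.516
Contributions (O − E)²/E:
  (52 − 34.128)²/34.128 = 9.3591
  (48 − 58.388)²/58.388 = 1.8482
  (25 − 32.484)²/32.484 = 1.7242
  (31 − 48.872)²/48.872 = 6.5356
  (94 − 83.612)²/83.612 = 1.2906
  (54 − 46.516)²/46.516 = 1.2041
χ² = 9.3591 + 1.8482 + 1.7242 + 6.5356 + 1.2906 + 1.2041 = 21.96

21.96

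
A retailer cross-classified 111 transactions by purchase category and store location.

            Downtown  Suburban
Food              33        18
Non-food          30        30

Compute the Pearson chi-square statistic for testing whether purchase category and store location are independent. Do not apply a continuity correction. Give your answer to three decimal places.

Row totals: 51, 60. Column totals: 63, 48. Grand total N = 111.
Expected counts (row total × column total / N):
  Food, Downtown: 51×63/111 = 28.9459
  Food, Suburban: 51×48/111 = 22.0541
  Non-food, Downtown: 60×63/111 = 34.0541
  Non-food, Suburban: 60×48/111 = 25.9459
Contributions (O − E)²/E:
  (33 − 28.9459)²/28.9459 = 0.5678
  (18 − 22.0541)²/22.0541 = 0.7452
  (30 − 34.0541)²/34.0541 = 0.4826
  (30 − 25.9459)²/25.9459 = 0.6335
χ² = 0.5678 + 0.7452 + 0.4826 + 0.6335 = 2.429

2.429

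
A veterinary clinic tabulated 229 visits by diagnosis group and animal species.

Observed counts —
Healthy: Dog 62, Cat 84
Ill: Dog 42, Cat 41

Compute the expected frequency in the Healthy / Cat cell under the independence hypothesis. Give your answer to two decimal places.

79.69

Row total (Healthy) = 146; column total (Cat) = 125; grand total N = 229.
Expected count = (row total × column total) / N = 146 × 125 / 229 = 79.69.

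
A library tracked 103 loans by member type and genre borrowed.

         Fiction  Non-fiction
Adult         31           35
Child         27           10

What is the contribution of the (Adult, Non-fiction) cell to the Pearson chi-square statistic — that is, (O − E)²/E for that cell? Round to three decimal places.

Row total (Adult) = 66; column total (Non-fiction) = 45; N = 103.
Expected count E = 66 × 45 / 103 = 28.8350.
Contribution = (O − E)²/E = (35 − 28.8350)² / 28.8350 = 1.318.

1.318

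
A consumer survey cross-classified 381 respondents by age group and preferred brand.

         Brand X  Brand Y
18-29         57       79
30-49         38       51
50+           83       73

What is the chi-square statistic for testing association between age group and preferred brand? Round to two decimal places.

4.48

Row totals: 136, 89, 156. Column totals: 178, 203. Grand total N = 381.
Expected counts (row total × column total / N):
  18-29, Brand X: 136×178/381 = 63.538
  18-29, Brand Y: 136×203/381 = 72.462
  30-49, Brand X: 89×178/381 = 41.580
  30-49, Brand Y: 89×203/381 = 47.420
  50+, Brand X: 156×178/381 = 72.882
  50+, Brand Y: 156×203/381 = 83.118
Contributions (O − E)²/E:
  (57 − 63.538)²/63.538 = 0.6728
  (79 − 72.462)²/72.462 = 0.5899
  (38 − 41.580)²/41.580 = 0.3082
  (51 − 47.420)²/47.420 = 0.2703
  (83 − 72.882)²/72.882 = 1.4047
  (73 − 83.118)²/83.118 = 1.2317
χ² = 0.6728 + 0.5899 + 0.3082 + 0.2703 + 1.4047 + 1.2317 = 4.48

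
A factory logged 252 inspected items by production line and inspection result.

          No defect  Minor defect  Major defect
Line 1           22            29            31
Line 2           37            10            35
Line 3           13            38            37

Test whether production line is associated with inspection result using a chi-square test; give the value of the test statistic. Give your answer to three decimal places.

Row totals: 82, 82, 88. Column totals: 72, 77, 103. Grand total N = 252.
Expected counts (row total × column total / N):
  Line 1, No defect: 82×72/252 = 23.4286
  Line 1, Minor defect: 82×77/252 = 25.0556
  Line 1, Major defect: 82×103/252 = 33.5159
  Line 2, No defect: 82×72/252 = 23.4286
  Line 2, Minor defect: 82×77/252 = 25.0556
  Line 2, Major defect: 82×103/252 = 33.5159
  Line 3, No defect: 88×72/252 = 25.1429
  Line 3, Minor defect: 88×77/252 = 26.8889
  Line 3, Major defect: 88×103/252 = 35.9683
Contributions (O − E)²/E:
  (22 − 23.4286)²/23.4286 = 0.0871
  (29 − 25.0556)²/25.0556 = 0.6210
  (31 − 33.5159)²/33.5159 = 0.1889
  (37 − 23.4286)²/23.4286 = 7.8615
  (10 − 25.0556)²/25.0556 = 9.0467
  (35 − 33.5159)²/33.5159 = 0.0657
  (13 − 25.1429)²/25.1429 = 5.8645
  (38 − 26.8889)²/26.8889 = 4.5914
  (37 − 35.9683)²/35.9683 = 0.0296
χ² = 0.0871 + 0.6210 + 0.1889 + 7.8615 + 9.0467 + 0.0657 + 5.8645 + 4.5914 + 0.0296 = 28.356

28.356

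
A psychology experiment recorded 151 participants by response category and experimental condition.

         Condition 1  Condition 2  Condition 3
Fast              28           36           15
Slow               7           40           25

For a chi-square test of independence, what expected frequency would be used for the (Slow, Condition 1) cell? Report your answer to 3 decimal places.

16.689

Row total (Slow) = 72; column total (Condition 1) = 35; grand total N = 151.
Expected count = (row total × column total) / N = 72 × 35 / 151 = 16.689.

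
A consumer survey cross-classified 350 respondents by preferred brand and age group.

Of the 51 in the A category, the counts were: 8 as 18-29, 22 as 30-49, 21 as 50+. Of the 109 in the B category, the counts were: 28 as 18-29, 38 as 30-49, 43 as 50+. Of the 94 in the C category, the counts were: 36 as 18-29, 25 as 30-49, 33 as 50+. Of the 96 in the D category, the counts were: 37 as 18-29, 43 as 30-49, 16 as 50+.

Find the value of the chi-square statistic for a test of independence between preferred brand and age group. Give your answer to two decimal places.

Row totals: 51, 109, 94, 96. Column totals: 109, 128, 113. Grand total N = 350.
Expected counts (row total × column total / N):
  A, 18-29: 51×109/350 = 15.883
  A, 30-49: 51×128/350 = 18.651
  A, 50+: 51×113/350 = 16.466
  B, 18-29: 109×109/350 = 33.946
  B, 30-49: 109×128/350 = 39.863
  B, 50+: 109×113/350 = 35.191
  C, 18-29: 94×109/350 = 29.274
  C, 30-49: 94×128/350 = 34.377
  C, 50+: 94×113/350 = 30.349
  D, 18-29: 96×109/350 = 29.897
  D, 30-49: 96×128/350 = 35.109
  D, 50+: 96×113/350 = 30.994
Contributions (O − E)²/E:
  (8 − 15.883)²/15.883 = 3.9125
  (22 − 18.651)²/18.651 = 0.6014
  (21 − 16.466)²/16.466 = 1.2485
  (28 − 33.946)²/33.946 = 1.0415
  (38 − 39.863)²/39.863 = 0.0871
  (43 − 35.191)²/35.191 = 1.7328
  (36 − 29.274)²/29.274 = 1.5454
  (25 − 34.377)²/34.377 = 2.5578
  (33 − 30.349)²/30.349 = 0.2316
  (37 − 29.897)²/29.897 = 1.6875
  (43 − 35.109)²/35.109 = 1.7736
  (16 − 30.994)²/30.994 = 7.2537
χ² = 3.9125 + 0.6014 + 1.2485 + 1.0415 + 0.0871 + 1.7328 + 1.5454 + 2.5578 + 0.2316 + 1.6875 + 1.7736 + 7.2537 = 23.67

23.67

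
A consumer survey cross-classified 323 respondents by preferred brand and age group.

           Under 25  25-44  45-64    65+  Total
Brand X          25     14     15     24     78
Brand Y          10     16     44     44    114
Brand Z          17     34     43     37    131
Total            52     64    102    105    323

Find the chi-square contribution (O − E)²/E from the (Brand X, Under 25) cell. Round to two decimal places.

12.33

Row total (Brand X) = 78; column total (Under 25) = 52; N = 323.
Expected count E = 78 × 52 / 323 = 12.557.
Contribution = (O − E)²/E = (25 − 12.557)² / 12.557 = 12.33.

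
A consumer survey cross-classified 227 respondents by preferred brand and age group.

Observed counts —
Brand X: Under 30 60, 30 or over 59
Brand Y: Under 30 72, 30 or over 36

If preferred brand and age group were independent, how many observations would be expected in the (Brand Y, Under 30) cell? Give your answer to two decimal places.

Row total (Brand Y) = 108; column total (Under 30) = 132; grand total N = 227.
Expected count = (row total × column total) / N = 108 × 132 / 227 = 62.80.

62.80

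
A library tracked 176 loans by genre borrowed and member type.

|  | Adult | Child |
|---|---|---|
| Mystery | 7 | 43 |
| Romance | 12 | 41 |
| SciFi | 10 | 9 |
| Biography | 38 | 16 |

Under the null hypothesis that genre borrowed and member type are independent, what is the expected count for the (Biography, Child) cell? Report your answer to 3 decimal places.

33.443

Row total (Biography) = 54; column total (Child) = 109; grand total N = 176.
Expected count = (row total × column total) / N = 54 × 109 / 176 = 33.443.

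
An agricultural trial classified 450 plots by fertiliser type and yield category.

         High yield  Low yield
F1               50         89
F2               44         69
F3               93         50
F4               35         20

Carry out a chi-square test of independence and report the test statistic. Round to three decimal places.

Row totals: 139, 113, 143, 55. Column totals: 222, 228. Grand total N = 450.
Expected counts (row total × column total / N):
  F1, High yield: 139×222/450 = 68.5733
  F1, Low yield: 139×228/450 = 70.4267
  F2, High yield: 113×222/450 = 55.7467
  F2, Low yield: 113×228/450 = 57.2533
  F3, High yield: 143×222/450 = 70.5467
  F3, Low yield: 143×228/450 = 72.4533
  F4, High yield: 55×222/450 = 27.1333
  F4, Low yield: 55×228/450 = 27.8667
Contributions (O − E)²/E:
  (50 − 68.5733)²/68.5733 = 5.0306
  (89 − 70.4267)²/70.4267 = 4.8982
  (44 − 55.7467)²/55.7467 = 2.4752
  (69 − 57.2533)²/57.2533 = 2.4101
  (93 − 70.5467)²/70.5467 = 7.1463
  (50 − 72.4533)²/72.4533 = 6.9583
  (35 − 27.1333)²/27.1333 = 2.2808
  (20 − 27.8667)²/27.8667 = 2.2207
χ² = 5.0306 + 4.8982 + 2.4752 + 2.4101 + 7.1463 + 6.9583 + 2.2808 + 2.2207 = 33.420

33.420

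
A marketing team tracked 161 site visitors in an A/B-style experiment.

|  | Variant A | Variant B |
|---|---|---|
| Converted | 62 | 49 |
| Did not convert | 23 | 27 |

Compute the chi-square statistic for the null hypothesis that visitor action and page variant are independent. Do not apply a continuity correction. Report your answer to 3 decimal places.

1.344

Row totals: 111, 50. Column totals: 85, 76. Grand total N = 161.
Expected counts (row total × column total / N):
  Converted, Variant A: 111×85/161 = 58.6025
  Converted, Variant B: 111×76/161 = 52.3975
  Did not convert, Variant A: 50×85/161 = 26.3975
  Did not convert, Variant B: 50×76/161 = 23.6025
Contributions (O − E)²/E:
  (62 − 58.6025)²/58.6025 = 0.1970
  (49 − 52.3975)²/52.3975 = 0.2203
  (23 − 26.3975)²/26.3975 = 0.4373
  (27 − 23.6025)²/23.6025 = 0.4891
χ² = 0.1970 + 0.2203 + 0.4373 + 0.4891 = 1.344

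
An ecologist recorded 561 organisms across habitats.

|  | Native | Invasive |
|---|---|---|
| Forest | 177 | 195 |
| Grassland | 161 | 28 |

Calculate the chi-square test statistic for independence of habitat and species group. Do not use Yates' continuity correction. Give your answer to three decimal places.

Row totals: 372, 189. Column totals: 338, 223. Grand total N = 561.
Expected counts (row total × column total / N):
  Forest, Native: 372×338/561 = 224.1283
  Forest, Invasive: 372×223/561 = 147.8717
  Grassland, Native: 189×338/561 = 113.8717
  Grassland, Invasive: 189×223/561 = 75.1283
Contributions (O − E)²/E:
  (177 − 224.1283)²/224.1283 = 9.9098
  (195 − 147.8717)²/147.8717 = 15.0203
  (161 − 113.8717)²/113.8717 = 19.5051
  (28 − 75.1283)²/75.1283 = 29.5638
χ² = 9.9098 + 15.0203 + 19.5051 + 29.5638 = 73.999

73.999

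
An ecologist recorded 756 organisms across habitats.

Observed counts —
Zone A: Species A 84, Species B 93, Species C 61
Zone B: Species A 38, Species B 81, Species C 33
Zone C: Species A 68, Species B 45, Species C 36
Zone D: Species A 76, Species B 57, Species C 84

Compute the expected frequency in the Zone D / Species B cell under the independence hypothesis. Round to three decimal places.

Row total (Zone D) = 217; column total (Species B) = 276; grand total N = 756.
Expected count = (row total × column total) / N = 217 × 276 / 756 = 79.222.

79.222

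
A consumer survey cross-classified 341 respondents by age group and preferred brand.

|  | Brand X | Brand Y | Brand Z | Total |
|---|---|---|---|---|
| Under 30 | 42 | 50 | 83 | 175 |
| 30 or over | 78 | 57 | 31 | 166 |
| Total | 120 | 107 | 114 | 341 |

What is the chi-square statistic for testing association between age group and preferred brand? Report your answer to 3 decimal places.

Grand total N = 341.
Expected counts (row total × column total / N):
  Under 30, Brand X: 175×120/341 = 61.5836
  Under 30, Brand Y: 175×107/341 = 54.9120
  Under 30, Brand Z: 175×114/341 = 58.5044
  30 or over, Brand X: 166×120/341 = 58.4164
  30 or over, Brand Y: 166×107/341 = 52.0880
  30 or over, Brand Z: 166×114/341 = 55.4956
Contributions (O − E)²/E:
  (42 − 61.5836)²/61.5836 = 6.2276
  (50 − 54.9120)²/54.9120 = 0.4394
  (83 − 58.5044)²/58.5044 = 10.2562
  (78 − 58.4164)²/58.4164 = 6.5652
  (57 − 52.0880)²/52.0880 = 0.4632
  (31 − 55.4956)²/55.4956 = 10.8123
χ² = 6.2276 + 0.4394 + 10.2562 + 6.5652 + 0.4632 + 10.8123 = 34.764

34.764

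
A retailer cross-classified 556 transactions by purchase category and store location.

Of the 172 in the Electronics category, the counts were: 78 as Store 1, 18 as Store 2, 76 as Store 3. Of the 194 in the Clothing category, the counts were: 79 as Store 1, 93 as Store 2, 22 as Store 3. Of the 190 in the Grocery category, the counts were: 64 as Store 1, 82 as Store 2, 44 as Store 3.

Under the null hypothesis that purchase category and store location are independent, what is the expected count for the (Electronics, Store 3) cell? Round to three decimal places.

43.928

Row total (Electronics) = 172; column total (Store 3) = 142; grand total N = 556.
Expected count = (row total × column total) / N = 172 × 142 / 556 = 43.928.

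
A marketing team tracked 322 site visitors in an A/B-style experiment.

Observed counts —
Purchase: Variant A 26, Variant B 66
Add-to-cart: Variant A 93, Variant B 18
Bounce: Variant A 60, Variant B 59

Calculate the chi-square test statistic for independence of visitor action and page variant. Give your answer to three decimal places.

Row totals: 92, 111, 119. Column totals: 179, 143. Grand total N = 322.
Expected counts (row total × column total / N):
  Purchase, Variant A: 92×179/322 = 51.1429
  Purchase, Variant B: 92×143/322 = 40.8571
  Add-to-cart, Variant A: 111×179/322 = 61.7050
  Add-to-cart, Variant B: 111×143/322 = 49.2950
  Bounce, Variant A: 119×179/322 = 66.1522
  Bounce, Variant B: 119×143/322 = 52.8478
Contributions (O − E)²/E:
  (26 − 51.1429)²/51.1429 = 12.3608
  (66 − 40.8571)²/40.8571 = 15.4726
  (93 − 61.7050)²/61.7050 = 15.8719
  (18 − 49.2950)²/49.2950 = 19.8677
  (60 − 66.1522)²/66.1522 = 0.5722
  (59 − 52.8478)²/52.8478 = 0.7162
χ² = 12.3608 + 15.4726 + 15.8719 + 19.8677 + 0.5722 + 0.7162 = 64.861

64.861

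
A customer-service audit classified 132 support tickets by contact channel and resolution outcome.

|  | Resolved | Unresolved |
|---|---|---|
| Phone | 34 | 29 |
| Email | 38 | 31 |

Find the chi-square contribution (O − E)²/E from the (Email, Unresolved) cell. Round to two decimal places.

0.00

Row total (Email) = 69; column total (Unresolved) = 60; N = 132.
Expected count E = 69 × 60 / 132 = 31.364.
Contribution = (O − E)²/E = (31 − 31.364)² / 31.364 = 0.00.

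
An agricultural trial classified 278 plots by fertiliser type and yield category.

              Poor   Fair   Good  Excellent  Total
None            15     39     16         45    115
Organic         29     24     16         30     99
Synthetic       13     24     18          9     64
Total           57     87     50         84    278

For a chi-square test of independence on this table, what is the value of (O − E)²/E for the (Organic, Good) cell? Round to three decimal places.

0.183

Row total (Organic) = 99; column total (Good) = 50; N = 278.
Expected count E = 99 × 50 / 278 = 17.80576.
Contribution = (O − E)²/E = (16 − 17.80576)² / 17.80576 = 0.183.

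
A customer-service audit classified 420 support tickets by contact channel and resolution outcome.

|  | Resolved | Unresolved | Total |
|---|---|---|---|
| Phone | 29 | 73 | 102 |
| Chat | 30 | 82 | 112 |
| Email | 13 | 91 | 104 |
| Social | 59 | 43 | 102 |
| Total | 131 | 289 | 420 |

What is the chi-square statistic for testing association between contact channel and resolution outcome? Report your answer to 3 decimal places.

Grand total N = 420.
Expected counts (row total × column total / N):
  Phone, Resolved: 102×131/420 = 31.8143
  Phone, Unresolved: 102×289/420 = 70.1857
  Chat, Resolved: 112×131/420 = 34.9333
  Chat, Unresolved: 112×289/420 = 77.0667
  Email, Resolved: 104×131/420 = 32.4381
  Email, Unresolved: 104×289/420 = 71.5619
  Social, Resolved: 102×131/420 = 31.8143
  Social, Unresolved: 102×289/420 = 70.1857
Contributions (O − E)²/E:
  (29 − 31.8143)²/31.8143 = 0.2490
  (73 − 70.1857)²/70.1857 = 0.1128
  (30 − 34.9333)²/34.9333 = 0.6967
  (82 − 77.0667)²/77.0667 = 0.3158
  (13 − 32.4381)²/32.4381 = 11.6480
  (91 − 71.5619)²/71.5619 = 5.2799
  (59 − 31.8143)²/31.8143 = 23.2305
  (43 − 70.1857)²/70.1857 = 10.5301
χ² = 0.2490 + 0.1128 + 0.6967 + 0.3158 + 11.6480 + 5.2799 + 23.2305 + 10.5301 = 52.063

52.063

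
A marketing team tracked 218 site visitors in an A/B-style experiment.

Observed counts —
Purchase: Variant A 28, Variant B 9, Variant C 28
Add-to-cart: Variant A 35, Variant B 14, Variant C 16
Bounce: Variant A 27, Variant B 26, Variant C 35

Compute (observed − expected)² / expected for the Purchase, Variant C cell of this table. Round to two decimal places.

Row total (Purchase) = 65; column total (Variant C) = 79; N = 218.
Expected count E = 65 × 79 / 218 = 23.555.
Contribution = (O − E)²/E = (28 − 23.555)² / 23.555 = 0.84.

0.84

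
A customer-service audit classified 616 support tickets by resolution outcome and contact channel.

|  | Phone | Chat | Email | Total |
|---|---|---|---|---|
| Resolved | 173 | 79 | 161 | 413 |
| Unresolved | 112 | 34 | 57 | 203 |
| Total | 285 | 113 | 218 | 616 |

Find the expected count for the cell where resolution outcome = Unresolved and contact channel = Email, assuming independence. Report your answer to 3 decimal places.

71.841

Row total (Unresolved) = 203; column total (Email) = 218; grand total N = 616.
Expected count = (row total × column total) / N = 203 × 218 / 616 = 71.841.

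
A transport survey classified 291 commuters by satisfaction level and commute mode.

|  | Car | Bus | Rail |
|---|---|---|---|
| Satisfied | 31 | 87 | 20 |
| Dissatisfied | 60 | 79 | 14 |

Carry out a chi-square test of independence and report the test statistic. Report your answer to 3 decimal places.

Row totals: 138, 153. Column totals: 91, 166, 34. Grand total N = 291.
Expected counts (row total × column total / N):
  Satisfied, Car: 138×91/291 = 43.1546
  Satisfied, Bus: 138×166/291 = 78.7216
  Satisfied, Rail: 138×34/291 = 16.1237
  Dissatisfied, Car: 153×91/291 = 47.8454
  Dissatisfied, Bus: 153×166/291 = 87.2784
  Dissatisfied, Rail: 153×34/291 = 17.8763
Contributions (O − E)²/E:
  (31 − 43.1546)²/43.1546 = 3.4234
  (87 − 78.7216)²/78.7216 = 0.8706
  (20 − 16.1237)²/16.1237 = 0.9319
  (60 − 47.8454)²/47.8454 = 3.0877
  (79 − 87.2784)²/87.2784 = 0.7852
  (14 − 17.8763)²/17.8763 = 0.8405
χ² = 3.4234 + 0.8706 + 0.9319 + 3.0877 + 0.7852 + 0.8405 = 9.939

9.939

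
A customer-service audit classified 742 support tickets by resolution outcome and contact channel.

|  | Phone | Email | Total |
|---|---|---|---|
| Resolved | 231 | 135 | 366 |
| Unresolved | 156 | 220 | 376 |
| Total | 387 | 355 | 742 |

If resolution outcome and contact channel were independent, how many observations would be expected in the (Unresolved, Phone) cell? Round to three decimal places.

Row total (Unresolved) = 376; column total (Phone) = 387; grand total N = 742.
Expected count = (row total × column total) / N = 376 × 387 / 742 = 196.108.

196.108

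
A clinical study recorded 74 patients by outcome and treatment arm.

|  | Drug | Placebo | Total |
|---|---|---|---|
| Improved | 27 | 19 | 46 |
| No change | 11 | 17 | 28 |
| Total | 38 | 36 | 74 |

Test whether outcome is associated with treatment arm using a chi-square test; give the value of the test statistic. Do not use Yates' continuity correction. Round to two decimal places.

2.62

Grand total N = 74.
Expected counts (row total × column total / N):
  Improved, Drug: 46×38/74 = 23.622
  Improved, Placebo: 46×36/74 = 22.378
  No change, Drug: 28×38/74 = 14.378
  No change, Placebo: 28×36/74 = 13.622
Contributions (O − E)²/E:
  (27 − 23.622)²/23.622 = 0.4831
  (19 − 22.378)²/22.378 = 0.5099
  (11 − 14.378)²/14.378 = 0.7936
  (17 − 13.622)²/13.622 = 0.8377
χ² = 0.4831 + 0.5099 + 0.7936 + 0.8377 = 2.62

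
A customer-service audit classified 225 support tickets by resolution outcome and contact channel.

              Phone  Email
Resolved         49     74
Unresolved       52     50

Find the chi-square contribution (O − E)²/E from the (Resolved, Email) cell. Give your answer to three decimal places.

0.570

Row total (Resolved) = 123; column total (Email) = 124; N = 225.
Expected count E = 123 × 124 / 225 = 67.7867.
Contribution = (O − E)²/E = (74 − 67.7867)² / 67.7867 = 0.570.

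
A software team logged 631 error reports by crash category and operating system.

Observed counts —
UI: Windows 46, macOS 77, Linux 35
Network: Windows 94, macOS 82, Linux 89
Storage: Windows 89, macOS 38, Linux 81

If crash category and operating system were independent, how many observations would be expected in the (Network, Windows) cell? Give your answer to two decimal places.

96.17

Row total (Network) = 265; column total (Windows) = 229; grand total N = 631.
Expected count = (row total × column total) / N = 265 × 229 / 631 = 96.17.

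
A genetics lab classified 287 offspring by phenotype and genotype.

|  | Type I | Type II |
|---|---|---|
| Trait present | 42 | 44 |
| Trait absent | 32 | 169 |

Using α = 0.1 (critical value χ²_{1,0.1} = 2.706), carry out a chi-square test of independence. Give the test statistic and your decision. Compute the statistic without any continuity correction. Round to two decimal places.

34.10; reject H₀

Row totals: 86, 201. Column totals: 74, 213. Grand total N = 287.
Expected counts (row total × column total / N):
  Trait present, Type I: 86×74/287 = 22.174
  Trait present, Type II: 86×213/287 = 63.826
  Trait absent, Type I: 201×74/287 = 51.826
  Trait absent, Type II: 201×213/287 = 149.174
Contributions (O − E)²/E:
  (42 − 22.174)²/22.174 = 17.7266
  (44 − 63.826)²/63.826 = 6.1585
  (32 − 51.826)²/51.826 = 7.5844
  (169 − 149.174)²/149.174 = 2.6350
χ² = 17.7266 + 6.1585 + 7.5844 + 2.6350 = 34.10
df = (2−1)(2−1) = 1. Since 34.10 > 2.706, reject the null hypothesis of independence at α = 0.1.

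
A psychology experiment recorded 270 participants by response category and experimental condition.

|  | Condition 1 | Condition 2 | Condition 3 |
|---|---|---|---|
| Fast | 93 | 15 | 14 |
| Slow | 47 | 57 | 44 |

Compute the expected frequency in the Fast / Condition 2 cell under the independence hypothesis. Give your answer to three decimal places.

32.533

Row total (Fast) = 122; column total (Condition 2) = 72; grand total N = 270.
Expected count = (row total × column total) / N = 122 × 72 / 270 = 32.533.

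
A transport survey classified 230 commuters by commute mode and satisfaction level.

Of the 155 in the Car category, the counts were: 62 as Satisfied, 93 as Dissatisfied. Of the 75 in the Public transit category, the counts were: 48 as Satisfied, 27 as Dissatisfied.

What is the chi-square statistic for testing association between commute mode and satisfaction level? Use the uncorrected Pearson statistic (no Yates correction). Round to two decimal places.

11.67

Row totals: 155, 75. Column totals: 110, 120. Grand total N = 230.
Expected counts (row total × column total / N):
  Car, Satisfied: 155×110/230 = 74.130
  Car, Dissatisfied: 155×120/230 = 80.870
  Public transit, Satisfied: 75×110/230 = 35.870
  Public transit, Dissatisfied: 75×120/230 = 39.130
Contributions (O − E)²/E:
  (62 − 74.130)²/74.130 = 1.9848
  (93 − 80.870)²/80.870 = 1.8194
  (48 − 35.870)²/35.870 = 4.1019
  (27 − 39.130)²/39.130 = 3.7602
χ² = 1.9848 + 1.8194 + 4.1019 + 3.7602 = 11.67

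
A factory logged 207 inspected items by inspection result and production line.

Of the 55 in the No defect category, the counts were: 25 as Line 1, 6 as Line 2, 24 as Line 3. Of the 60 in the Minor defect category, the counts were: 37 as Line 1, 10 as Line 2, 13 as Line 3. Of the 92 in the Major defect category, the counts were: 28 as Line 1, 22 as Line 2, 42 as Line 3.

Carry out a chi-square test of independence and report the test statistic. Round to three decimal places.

17.579

Row totals: 55, 60, 92. Column totals: 90, 38, 79. Grand total N = 207.
Expected counts (row total × column total / N):
  No defect, Line 1: 55×90/207 = 23.9130
  No defect, Line 2: 55×38/207 = 10.0966
  No defect, Line 3: 55×79/207 = 20.9903
  Minor defect, Line 1: 60×90/207 = 26.0870
  Minor defect, Line 2: 60×38/207 = 11.0145
  Minor defect, Line 3: 60×79/207 = 22.8986
  Major defect, Line 1: 92×90/207 = 40.0000
  Major defect, Line 2: 92×38/207 = 16.8889
  Major defect, Line 3: 92×79/207 = 35.1111
Contributions (O − E)²/E:
  (25 − 23.9130)²/23.9130 = 0.0494
  (6 − 10.0966)²/10.0966 = 1.6622
  (24 − 20.9903)²/20.9903 = 0.4315
  (37 − 26.0870)²/26.0870 = 4.5652
  (10 − 11.0145)²/11.0145 = 0.0934
  (13 − 22.8986)²/22.8986 = 4.2790
  (28 − 40.0000)²/40.0000 = 3.6000
  (22 − 16.8889)²/16.8889 = 1.5468
  (42 − 35.1111)²/35.1111 = 1.3516
χ² = 0.0494 + 1.6622 + 0.4315 + 4.5652 + 0.0934 + 4.2790 + 3.6000 + 1.5468 + 1.3516 = 17.579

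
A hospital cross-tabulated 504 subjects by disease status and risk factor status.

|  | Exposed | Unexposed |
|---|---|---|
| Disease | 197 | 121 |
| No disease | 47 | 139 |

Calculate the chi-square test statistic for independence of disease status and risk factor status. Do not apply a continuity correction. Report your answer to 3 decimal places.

63.225

Row totals: 318, 186. Column totals: 244, 260. Grand total N = 504.
Expected counts (row total × column total / N):
  Disease, Exposed: 318×244/504 = 153.9524
  Disease, Unexposed: 318×260/504 = 164.0476
  No disease, Exposed: 186×244/504 = 90.0476
  No disease, Unexposed: 186×260/504 = 95.9524
Contributions (O − E)²/E:
  (197 − 153.9524)²/153.9524 = 12.0368
  (121 − 164.0476)²/164.0476 = 11.2961
  (47 − 90.0476)²/90.0476 = 20.5791
  (139 − 95.9524)²/95.9524 = 19.3127
χ² = 12.0368 + 11.2961 + 20.5791 + 19.3127 = 63.225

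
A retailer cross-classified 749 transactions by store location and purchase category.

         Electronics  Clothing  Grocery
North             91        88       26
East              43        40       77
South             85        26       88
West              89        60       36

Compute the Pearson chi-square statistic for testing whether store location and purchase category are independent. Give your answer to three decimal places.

Row totals: 205, 160, 199, 185. Column totals: 308, 214, 227. Grand total N = 749.
Expected counts (row total × column total / N):
  North, Electronics: 205×308/749 = 84.2991
  North, Clothing: 205×214/749 = 58.5714
  North, Grocery: 205×227/749 = 62.1295
  East, Electronics: 160×308/749 = 65.7944
  East, Clothing: 160×214/749 = 45.7143
  East, Grocery: 160×227/749 = 48.4913
  South, Electronics: 199×308/749 = 81.8318
  South, Clothing: 199×214/749 = 56.8571
  South, Grocery: 199×227/749 = 60.3111
  West, Electronics: 185×308/749 = 76.0748
  West, Clothing: 185×214/749 = 52.8571
  West, Grocery: 185×227/749 = 56.0681
Contributions (O − E)²/E:
  (91 − 84.2991)²/84.2991 = 0.5327
  (88 − 58.5714)²/58.5714 = 14.7861
  (26 − 62.1295)²/62.1295 = 21.0100
  (43 − 65.7944)²/65.7944 = 7.8971
  (40 − 45.7143)²/45.7143 = 0.7143
  (77 − 48.4913)²/48.4913 = 16.7607
  (85 − 81.8318)²/81.8318 = 0.1227
  (26 − 56.8571)²/56.8571 = 16.7466
  (88 − 60.3111)²/60.3111 = 12.7120
  (89 − 76.0748)²/76.0748 = 2.1960
  (60 − 52.8571)²/52.8571 = 0.9653
  (36 − 56.0681)²/56.0681 = 7.1828
χ² = 0.5327 + 14.7861 + 21.0100 + 7.8971 + 0.7143 + 16.7607 + 0.1227 + 16.7466 + 12.7120 + 2.1960 + 0.9653 + 7.1828 = 101.626

101.626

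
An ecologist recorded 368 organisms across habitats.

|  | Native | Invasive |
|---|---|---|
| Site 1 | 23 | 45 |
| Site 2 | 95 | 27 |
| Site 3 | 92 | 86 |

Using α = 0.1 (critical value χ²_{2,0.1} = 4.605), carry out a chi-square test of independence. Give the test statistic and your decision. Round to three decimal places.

38.645; reject H₀

Row totals: 68, 122, 178. Column totals: 210, 158. Grand total N = 368.
Expected counts (row total × column total / N):
  Site 1, Native: 68×210/368 = 38.8043
  Site 1, Invasive: 68×158/368 = 29.1957
  Site 2, Native: 122×210/368 = 69.6196
  Site 2, Invasive: 122×158/368 = 52.3804
  Site 3, Native: 178×210/368 = 101.5761
  Site 3, Invasive: 178×158/368 = 76.4239
Contributions (O − E)²/E:
  (23 − 38.8043)²/38.8043 = 6.4368
  (45 − 29.1957)²/29.1957 = 8.5552
  (95 − 69.6196)²/69.6196 = 9.2526
  (27 − 52.3804)²/52.3804 = 12.2978
  (92 − 101.5761)²/101.5761 = 0.9028
  (86 − 76.4239)²/76.4239 = 1.1999
χ² = 6.4368 + 8.5552 + 9.2526 + 12.2978 + 0.9028 + 1.1999 = 38.645
df = (3−1)(2−1) = 2. Since 38.645 > 4.605, reject the null hypothesis of independence at α = 0.1.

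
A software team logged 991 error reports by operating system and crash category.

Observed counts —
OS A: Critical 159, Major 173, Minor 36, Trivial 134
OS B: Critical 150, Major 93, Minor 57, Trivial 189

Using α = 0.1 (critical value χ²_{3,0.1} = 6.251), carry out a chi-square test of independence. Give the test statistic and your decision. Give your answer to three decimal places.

Row totals: 502, 489. Column totals: 309, 266, 93, 323. Grand total N = 991.
Expected counts (row total × column total / N):
  OS A, Critical: 502×309/991 = 156.5267
  OS A, Major: 502×266/991 = 134.7447
  OS A, Minor: 502×93/991 = 47.1100
  OS A, Trivial: 502×323/991 = 163.6186
  OS B, Critical: 489×309/991 = 152.4733
  OS B, Major: 489×266/991 = 131.2553
  OS B, Minor: 489×93/991 = 45.8900
  OS B, Trivial: 489×323/991 = 159.3814
Contributions (O − E)²/E:
  (159 − 156.5267)²/156.5267 = 0.0391
  (173 − 134.7447)²/134.7447 = 10.8610
  (36 − 47.1100)²/47.1100 = 2.6201
  (134 − 163.6186)²/163.6186 = 5.3616
  (150 − 152.4733)²/152.4733 = 0.0401
  (93 − 131.2553)²/131.2553 = 11.1498
  (57 − 45.8900)²/45.8900 = 2.6897
  (189 − 159.3814)²/159.3814 = 5.5042
χ² = 0.0391 + 10.8610 + 2.6201 + 5.3616 + 0.0401 + 11.1498 + 2.6897 + 5.5042 = 38.266
df = (2−1)(4−1) = 3. Since 38.266 > 6.251, reject the null hypothesis of independence at α = 0.1.

38.266; reject H₀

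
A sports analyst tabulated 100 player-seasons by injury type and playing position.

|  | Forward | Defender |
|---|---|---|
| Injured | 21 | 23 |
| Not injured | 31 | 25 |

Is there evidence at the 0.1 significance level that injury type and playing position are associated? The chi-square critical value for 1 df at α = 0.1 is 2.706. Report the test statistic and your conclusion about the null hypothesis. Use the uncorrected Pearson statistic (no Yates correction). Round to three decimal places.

0.575; fail to reject H₀

Row totals: 44, 56. Column totals: 52, 48. Grand total N = 100.
Expected counts (row total × column total / N):
  Injured, Forward: 44×52/100 = 22.8800
  Injured, Defender: 44×48/100 = 21.1200
  Not injured, Forward: 56×52/100 = 29.1200
  Not injured, Defender: 56×48/100 = 26.8800
Contributions (O − E)²/E:
  (21 − 22.8800)²/22.8800 = 0.1545
  (23 − 21.1200)²/21.1200 = 0.1673
  (31 − 29.1200)²/29.1200 = 0.1214
  (25 − 26.8800)²/26.8800 = 0.1315
χ² = 0.1545 + 0.1673 + 0.1214 + 0.1315 = 0.575
df = (2−1)(2−1) = 1. Since 0.575 < 2.706, fail to reject the null hypothesis of independence at α = 0.1.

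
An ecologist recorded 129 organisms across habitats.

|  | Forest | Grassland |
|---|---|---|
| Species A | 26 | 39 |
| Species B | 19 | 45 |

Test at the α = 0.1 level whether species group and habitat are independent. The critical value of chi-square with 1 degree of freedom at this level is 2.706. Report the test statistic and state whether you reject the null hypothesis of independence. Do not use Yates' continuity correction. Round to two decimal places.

1.51; fail to reject H₀

Row totals: 65, 64. Column totals: 45, 84. Grand total N = 129.
Expected counts (row total × column total / N):
  Species A, Forest: 65×45/129 = 22.674
  Species A, Grassland: 65×84/129 = 42.326
  Species B, Forest: 64×45/129 = 22.326
  Species B, Grassland: 64×84/129 = 41.674
Contributions (O − E)²/E:
  (26 − 22.674)²/22.674 = 0.4879
  (39 − 42.326)²/42.326 = 0.2614
  (19 − 22.326)²/22.326 = 0.4955
  (45 − 41.674)²/41.674 = 0.2654
χ² = 0.4879 + 0.2614 + 0.4955 + 0.2654 = 1.51
df = (2−1)(2−1) = 1. Since 1.51 < 2.706, fail to reject the null hypothesis of independence at α = 0.1.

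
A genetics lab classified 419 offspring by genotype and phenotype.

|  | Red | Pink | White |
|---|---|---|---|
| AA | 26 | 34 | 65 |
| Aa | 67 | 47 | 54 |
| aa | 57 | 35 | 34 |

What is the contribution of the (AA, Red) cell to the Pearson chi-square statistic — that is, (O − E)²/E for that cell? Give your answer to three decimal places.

Row total (AA) = 125; column total (Red) = 150; N = 419.
Expected count E = 125 × 150 / 419 = 44.7494.
Contribution = (O − E)²/E = (26 − 44.7494)² / 44.7494 = 7.856.

7.856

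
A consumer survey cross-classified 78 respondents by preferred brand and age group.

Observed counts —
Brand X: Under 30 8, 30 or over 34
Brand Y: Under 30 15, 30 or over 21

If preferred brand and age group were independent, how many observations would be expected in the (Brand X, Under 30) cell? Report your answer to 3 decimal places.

Row total (Brand X) = 42; column total (Under 30) = 23; grand total N = 78.
Expected count = (row total × column total) / N = 42 × 23 / 78 = 12.385.

12.385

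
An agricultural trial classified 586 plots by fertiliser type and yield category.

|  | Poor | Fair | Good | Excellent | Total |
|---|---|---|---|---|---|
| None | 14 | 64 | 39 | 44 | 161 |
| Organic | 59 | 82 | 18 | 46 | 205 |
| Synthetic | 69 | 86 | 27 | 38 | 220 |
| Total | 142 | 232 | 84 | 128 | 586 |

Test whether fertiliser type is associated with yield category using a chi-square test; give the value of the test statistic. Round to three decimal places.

42.832

Grand total N = 586.
Expected counts (row total × column total / N):
  None, Poor: 161×142/586 = 39.0137
  None, Fair: 161×232/586 = 63.7406
  None, Good: 161×84/586 = 23.0785
  None, Excellent: 161×128/586 = 35.1672
  Organic, Poor: 205×142/586 = 49.6758
  Organic, Fair: 205×232/586 = 81.1604
  Organic, Good: 205×84/586 = 29.3857
  Organic, Excellent: 205×128/586 = 44.7782
  Synthetic, Poor: 220×142/586 = 53.3106
  Synthetic, Fair: 220×232/586 = 87.0990
  Synthetic, Good: 220×84/586 = 31.5358
  Synthetic, Excellent: 220×128/586 = 48.0546
Contributions (O − E)²/E:
  (14 − 39.0137)²/39.0137 = 16.0376
  (64 − 63.7406)²/63.7406 = 0.0011
  (39 − 23.0785)²/23.0785 = 10.9840
  (44 − 35.1672)²/35.1672 = 2.2185
  (59 − 49.6758)²/49.6758 = 1.7502
  (82 − 81.1604)²/81.1604 = 0.0087
  (18 − 29.3857)²/29.3857 = 4.4115
  (46 − 44.7782)²/44.7782 = 0.0333
  (69 − 53.3106)²/53.3106 = 4.6174
  (86 − 87.0990)²/87.0990 = 0.0139
  (27 − 31.5358)²/31.5358 = 0.6524
  (38 − 48.0546)²/48.0546 = 2.1038
χ² = 16.0376 + 0.0011 + 10.9840 + 2.2185 + 1.7502 + 0.0087 + 4.4115 + 0.0333 + 4.6174 + 0.0139 + 0.6524 + 2.1038 = 42.832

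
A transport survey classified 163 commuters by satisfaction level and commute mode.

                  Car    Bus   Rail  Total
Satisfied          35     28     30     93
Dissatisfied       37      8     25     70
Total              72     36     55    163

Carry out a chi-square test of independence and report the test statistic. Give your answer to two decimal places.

Grand total N = 163.
Expected counts (row total × column total / N):
  Satisfied, Car: 93×72/163 = 41.080
  Satisfied, Bus: 93×36/163 = 20.540
  Satisfied, Rail: 93×55/163 = 31.380
  Dissatisfied, Car: 70×72/163 = 30.920
  Dissatisfied, Bus: 70×36/163 = 15.460
  Dissatisfied, Rail: 70×55/163 = 23.620
Contributions (O − E)²/E:
  (35 − 41.080)²/41.080 = 0.8999
  (28 − 20.540)²/20.540 = 2.7094
  (30 − 31.380)²/31.380 = 0.0607
  (37 − 30.920)²/30.920 = 1.1955
  (8 − 15.460)²/15.460 = 3.5997
  (25 − 23.620)²/23.620 = 0.0806
χ² = 0.8999 + 2.7094 + 0.0607 + 1.1955 + 3.5997 + 0.0806 = 8.55

8.55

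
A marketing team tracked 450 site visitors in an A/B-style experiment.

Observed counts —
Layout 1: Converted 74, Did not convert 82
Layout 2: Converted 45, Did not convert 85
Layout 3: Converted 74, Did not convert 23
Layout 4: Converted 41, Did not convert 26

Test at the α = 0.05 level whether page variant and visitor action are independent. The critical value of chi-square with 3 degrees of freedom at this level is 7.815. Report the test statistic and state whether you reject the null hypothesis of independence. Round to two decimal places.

42.24; reject H₀

Row totals: 156, 130, 97, 67. Column totals: 234, 216. Grand total N = 450.
Expected counts (row total × column total / N):
  Layout 1, Converted: 156×234/450 = 81.120
  Layout 1, Did not convert: 156×216/450 = 74.880
  Layout 2, Converted: 130×234/450 = 67.600
  Layout 2, Did not convert: 130×216/450 = 62.400
  Layout 3, Converted: 97×234/450 = 50.440
  Layout 3, Did not convert: 97×216/450 = 46.560
  Layout 4, Converted: 67×234/450 = 34.840
  Layout 4, Did not convert: 67×216/450 = 32.160
Contributions (O − E)²/E:
  (74 − 81.120)²/81.120 = 0.6249
  (82 − 74.880)²/74.880 = 0.6770
  (45 − 67.600)²/67.600 = 7.5556
  (85 − 62.400)²/62.400 = 8.1853
  (74 − 50.440)²/50.440 = 11.0046
  (23 − 46.560)²/46.560 = 11.9217
  (41 − 34.840)²/34.840 = 1.0891
  (26 − 32.160)²/32.160 = 1.1799
χ² = 0.6249 + 0.6770 + 7.5556 + 8.1853 + 11.0046 + 11.9217 + 1.0891 + 1.1799 = 42.24
df = (4−1)(2−1) = 3. Since 42.24 > 7.815, reject the null hypothesis of independence at α = 0.05.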